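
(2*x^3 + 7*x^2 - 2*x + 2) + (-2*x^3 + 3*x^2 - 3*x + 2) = 10*x^2 - 5*x + 4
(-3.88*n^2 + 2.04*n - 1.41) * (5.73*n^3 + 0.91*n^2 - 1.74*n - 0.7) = -22.2324*n^5 + 8.1584*n^4 + 0.5283*n^3 - 2.1167*n^2 + 1.0254*n + 0.987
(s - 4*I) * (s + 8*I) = s^2 + 4*I*s + 32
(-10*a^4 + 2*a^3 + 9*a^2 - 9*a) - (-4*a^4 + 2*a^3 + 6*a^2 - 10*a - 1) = -6*a^4 + 3*a^2 + a + 1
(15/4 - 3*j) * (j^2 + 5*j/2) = -3*j^3 - 15*j^2/4 + 75*j/8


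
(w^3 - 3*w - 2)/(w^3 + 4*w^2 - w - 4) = (w^2 - w - 2)/(w^2 + 3*w - 4)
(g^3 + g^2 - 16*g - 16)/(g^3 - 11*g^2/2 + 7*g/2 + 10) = 2*(g + 4)/(2*g - 5)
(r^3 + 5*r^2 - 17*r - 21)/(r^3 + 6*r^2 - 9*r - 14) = (r - 3)/(r - 2)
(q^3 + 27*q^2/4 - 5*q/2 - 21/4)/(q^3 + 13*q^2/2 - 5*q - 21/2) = (4*q^2 - q - 3)/(2*(2*q^2 - q - 3))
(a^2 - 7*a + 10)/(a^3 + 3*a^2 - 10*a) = (a - 5)/(a*(a + 5))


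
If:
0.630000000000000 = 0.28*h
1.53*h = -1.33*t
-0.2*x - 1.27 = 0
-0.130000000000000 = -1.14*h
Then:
No Solution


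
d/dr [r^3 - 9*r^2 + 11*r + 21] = 3*r^2 - 18*r + 11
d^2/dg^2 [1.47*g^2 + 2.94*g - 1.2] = 2.94000000000000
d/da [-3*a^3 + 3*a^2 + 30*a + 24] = -9*a^2 + 6*a + 30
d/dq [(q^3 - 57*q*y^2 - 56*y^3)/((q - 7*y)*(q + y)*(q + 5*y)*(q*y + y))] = (-q^4 + 2*q^3*y + 131*q^2*y^2 - q^2*y - 224*q*y^3 + 42*q*y^2 - 1960*y^4 - 77*y^3)/(y*(q^6 - 4*q^5*y + 2*q^5 - 66*q^4*y^2 - 8*q^4*y + q^4 + 140*q^3*y^3 - 132*q^3*y^2 - 4*q^3*y + 1225*q^2*y^4 + 280*q^2*y^3 - 66*q^2*y^2 + 2450*q*y^4 + 140*q*y^3 + 1225*y^4))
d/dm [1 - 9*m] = -9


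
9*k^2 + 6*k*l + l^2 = (3*k + l)^2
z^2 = z^2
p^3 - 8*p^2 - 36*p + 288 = (p - 8)*(p - 6)*(p + 6)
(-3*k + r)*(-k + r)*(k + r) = 3*k^3 - k^2*r - 3*k*r^2 + r^3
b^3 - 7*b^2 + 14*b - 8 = (b - 4)*(b - 2)*(b - 1)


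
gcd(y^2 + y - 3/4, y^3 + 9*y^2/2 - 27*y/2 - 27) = y + 3/2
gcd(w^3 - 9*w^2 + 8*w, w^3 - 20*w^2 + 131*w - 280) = w - 8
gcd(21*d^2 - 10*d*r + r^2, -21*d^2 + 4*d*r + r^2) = -3*d + r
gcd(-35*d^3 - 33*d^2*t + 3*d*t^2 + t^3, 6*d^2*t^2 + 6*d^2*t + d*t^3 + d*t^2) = 1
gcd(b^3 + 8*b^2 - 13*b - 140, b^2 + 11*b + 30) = b + 5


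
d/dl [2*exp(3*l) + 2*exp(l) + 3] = (6*exp(2*l) + 2)*exp(l)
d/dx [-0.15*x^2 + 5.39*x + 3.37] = 5.39 - 0.3*x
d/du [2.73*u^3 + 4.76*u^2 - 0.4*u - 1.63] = 8.19*u^2 + 9.52*u - 0.4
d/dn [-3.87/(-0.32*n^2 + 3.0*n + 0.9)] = (11.61 - 2.4768*n)/(-0.32*n^2 + 3.0*n + 0.9)^2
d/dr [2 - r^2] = -2*r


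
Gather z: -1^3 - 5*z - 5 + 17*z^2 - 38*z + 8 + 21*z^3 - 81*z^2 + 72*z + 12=21*z^3 - 64*z^2 + 29*z + 14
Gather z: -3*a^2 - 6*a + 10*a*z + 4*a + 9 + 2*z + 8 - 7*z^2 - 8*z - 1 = -3*a^2 - 2*a - 7*z^2 + z*(10*a - 6) + 16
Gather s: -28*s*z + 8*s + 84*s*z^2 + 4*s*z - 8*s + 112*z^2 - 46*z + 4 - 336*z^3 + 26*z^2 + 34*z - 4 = s*(84*z^2 - 24*z) - 336*z^3 + 138*z^2 - 12*z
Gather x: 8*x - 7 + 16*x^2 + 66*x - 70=16*x^2 + 74*x - 77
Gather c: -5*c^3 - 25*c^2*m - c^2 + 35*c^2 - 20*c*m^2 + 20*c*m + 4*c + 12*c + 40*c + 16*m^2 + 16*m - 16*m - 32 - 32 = -5*c^3 + c^2*(34 - 25*m) + c*(-20*m^2 + 20*m + 56) + 16*m^2 - 64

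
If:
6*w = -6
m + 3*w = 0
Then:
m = 3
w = -1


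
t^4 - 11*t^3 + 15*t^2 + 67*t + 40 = (t - 8)*(t - 5)*(t + 1)^2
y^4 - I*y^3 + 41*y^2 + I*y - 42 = (y - 7*I)*(y + 6*I)*(-I*y + I)*(I*y + I)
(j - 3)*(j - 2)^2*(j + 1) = j^4 - 6*j^3 + 9*j^2 + 4*j - 12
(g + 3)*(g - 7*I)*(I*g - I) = I*g^3 + 7*g^2 + 2*I*g^2 + 14*g - 3*I*g - 21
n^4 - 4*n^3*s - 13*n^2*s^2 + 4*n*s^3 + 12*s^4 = (n - 6*s)*(n - s)*(n + s)*(n + 2*s)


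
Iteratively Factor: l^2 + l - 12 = (l + 4)*(l - 3)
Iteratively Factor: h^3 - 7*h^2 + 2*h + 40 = (h - 5)*(h^2 - 2*h - 8) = (h - 5)*(h + 2)*(h - 4)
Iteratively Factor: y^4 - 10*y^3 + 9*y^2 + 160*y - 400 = (y + 4)*(y^3 - 14*y^2 + 65*y - 100) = (y - 4)*(y + 4)*(y^2 - 10*y + 25) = (y - 5)*(y - 4)*(y + 4)*(y - 5)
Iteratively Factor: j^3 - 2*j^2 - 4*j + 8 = (j + 2)*(j^2 - 4*j + 4) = (j - 2)*(j + 2)*(j - 2)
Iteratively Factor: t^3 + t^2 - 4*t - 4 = (t + 2)*(t^2 - t - 2) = (t - 2)*(t + 2)*(t + 1)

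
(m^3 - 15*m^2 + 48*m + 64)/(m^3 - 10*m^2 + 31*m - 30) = (m^3 - 15*m^2 + 48*m + 64)/(m^3 - 10*m^2 + 31*m - 30)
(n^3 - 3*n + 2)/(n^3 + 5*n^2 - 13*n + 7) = (n + 2)/(n + 7)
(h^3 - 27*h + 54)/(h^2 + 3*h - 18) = h - 3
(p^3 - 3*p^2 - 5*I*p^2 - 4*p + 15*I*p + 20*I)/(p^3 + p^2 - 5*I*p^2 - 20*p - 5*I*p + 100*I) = (p + 1)/(p + 5)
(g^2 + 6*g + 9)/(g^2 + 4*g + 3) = (g + 3)/(g + 1)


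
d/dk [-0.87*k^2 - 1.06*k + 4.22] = -1.74*k - 1.06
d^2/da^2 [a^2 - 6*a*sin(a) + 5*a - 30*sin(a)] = 6*a*sin(a) + 30*sin(a) - 12*cos(a) + 2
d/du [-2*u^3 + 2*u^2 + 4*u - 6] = -6*u^2 + 4*u + 4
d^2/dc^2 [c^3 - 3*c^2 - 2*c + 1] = 6*c - 6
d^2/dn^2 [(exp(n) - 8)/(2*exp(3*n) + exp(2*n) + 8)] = (2*((-6*exp(n) - 2)*exp(n) - (exp(n) - 8)*(9*exp(n) + 2))*(2*exp(3*n) + exp(2*n) + 8)*exp(n) + (3*exp(n) + 1)^2*(8*exp(n) - 64)*exp(3*n) + (2*exp(3*n) + exp(2*n) + 8)^2)*exp(n)/(2*exp(3*n) + exp(2*n) + 8)^3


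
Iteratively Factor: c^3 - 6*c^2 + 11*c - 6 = (c - 3)*(c^2 - 3*c + 2) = (c - 3)*(c - 1)*(c - 2)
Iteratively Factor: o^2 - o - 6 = (o + 2)*(o - 3)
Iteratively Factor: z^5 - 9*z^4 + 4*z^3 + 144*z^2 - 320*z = (z)*(z^4 - 9*z^3 + 4*z^2 + 144*z - 320) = z*(z - 4)*(z^3 - 5*z^2 - 16*z + 80) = z*(z - 4)*(z + 4)*(z^2 - 9*z + 20) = z*(z - 5)*(z - 4)*(z + 4)*(z - 4)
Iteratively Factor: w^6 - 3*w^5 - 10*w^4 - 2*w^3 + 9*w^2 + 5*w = (w + 1)*(w^5 - 4*w^4 - 6*w^3 + 4*w^2 + 5*w) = (w + 1)^2*(w^4 - 5*w^3 - w^2 + 5*w) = (w - 5)*(w + 1)^2*(w^3 - w) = w*(w - 5)*(w + 1)^2*(w^2 - 1) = w*(w - 5)*(w + 1)^3*(w - 1)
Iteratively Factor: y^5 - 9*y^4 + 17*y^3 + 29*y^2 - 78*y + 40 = (y + 2)*(y^4 - 11*y^3 + 39*y^2 - 49*y + 20) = (y - 1)*(y + 2)*(y^3 - 10*y^2 + 29*y - 20) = (y - 5)*(y - 1)*(y + 2)*(y^2 - 5*y + 4) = (y - 5)*(y - 1)^2*(y + 2)*(y - 4)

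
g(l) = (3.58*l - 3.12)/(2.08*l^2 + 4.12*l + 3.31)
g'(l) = (-4.16*l - 4.12)*(3.58*l - 3.12)/(2.08*l^2 + 4.12*l + 3.31)^2 + 3.58/(2.08*l^2 + 4.12*l + 3.31)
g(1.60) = 0.17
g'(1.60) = 0.11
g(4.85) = 0.20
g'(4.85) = -0.02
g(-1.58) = -4.40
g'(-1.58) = -3.62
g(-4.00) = -0.87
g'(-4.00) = -0.36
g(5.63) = 0.18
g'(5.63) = -0.02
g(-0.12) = -1.25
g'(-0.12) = 2.85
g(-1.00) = -5.28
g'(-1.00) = 2.65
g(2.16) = 0.21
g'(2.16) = 0.04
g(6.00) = 0.18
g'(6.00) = -0.02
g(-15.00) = -0.14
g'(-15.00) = -0.01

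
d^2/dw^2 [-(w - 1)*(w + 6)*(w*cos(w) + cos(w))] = w^3*cos(w) + 6*sqrt(2)*w^2*sin(w + pi/4) + 24*w*sin(w) - 7*w*cos(w) - 2*sin(w) - 18*cos(w)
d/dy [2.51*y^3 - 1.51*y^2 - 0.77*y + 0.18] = 7.53*y^2 - 3.02*y - 0.77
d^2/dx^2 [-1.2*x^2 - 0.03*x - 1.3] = -2.40000000000000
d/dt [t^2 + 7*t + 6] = 2*t + 7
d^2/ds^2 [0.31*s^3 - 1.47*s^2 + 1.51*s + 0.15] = 1.86*s - 2.94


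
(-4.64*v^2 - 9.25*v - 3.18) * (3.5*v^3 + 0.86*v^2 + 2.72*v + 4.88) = -16.24*v^5 - 36.3654*v^4 - 31.7058*v^3 - 50.538*v^2 - 53.7896*v - 15.5184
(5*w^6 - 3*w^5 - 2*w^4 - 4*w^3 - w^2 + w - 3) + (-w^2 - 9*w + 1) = 5*w^6 - 3*w^5 - 2*w^4 - 4*w^3 - 2*w^2 - 8*w - 2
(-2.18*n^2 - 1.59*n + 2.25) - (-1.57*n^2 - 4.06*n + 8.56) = -0.61*n^2 + 2.47*n - 6.31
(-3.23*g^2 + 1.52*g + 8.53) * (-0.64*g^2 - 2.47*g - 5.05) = 2.0672*g^4 + 7.0053*g^3 + 7.0979*g^2 - 28.7451*g - 43.0765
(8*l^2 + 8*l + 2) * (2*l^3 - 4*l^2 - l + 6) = 16*l^5 - 16*l^4 - 36*l^3 + 32*l^2 + 46*l + 12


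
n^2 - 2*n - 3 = (n - 3)*(n + 1)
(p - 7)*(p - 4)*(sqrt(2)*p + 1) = sqrt(2)*p^3 - 11*sqrt(2)*p^2 + p^2 - 11*p + 28*sqrt(2)*p + 28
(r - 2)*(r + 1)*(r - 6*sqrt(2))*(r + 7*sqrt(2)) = r^4 - r^3 + sqrt(2)*r^3 - 86*r^2 - sqrt(2)*r^2 - 2*sqrt(2)*r + 84*r + 168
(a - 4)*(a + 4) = a^2 - 16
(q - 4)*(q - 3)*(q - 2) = q^3 - 9*q^2 + 26*q - 24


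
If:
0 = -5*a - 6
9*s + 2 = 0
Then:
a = -6/5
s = -2/9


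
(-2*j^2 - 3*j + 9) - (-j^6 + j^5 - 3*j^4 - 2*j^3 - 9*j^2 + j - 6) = j^6 - j^5 + 3*j^4 + 2*j^3 + 7*j^2 - 4*j + 15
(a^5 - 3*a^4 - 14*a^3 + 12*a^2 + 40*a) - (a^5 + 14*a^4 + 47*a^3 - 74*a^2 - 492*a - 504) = -17*a^4 - 61*a^3 + 86*a^2 + 532*a + 504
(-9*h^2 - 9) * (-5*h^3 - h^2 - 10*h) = 45*h^5 + 9*h^4 + 135*h^3 + 9*h^2 + 90*h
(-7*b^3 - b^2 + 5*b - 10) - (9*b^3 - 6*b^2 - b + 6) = -16*b^3 + 5*b^2 + 6*b - 16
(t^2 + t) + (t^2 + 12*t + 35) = 2*t^2 + 13*t + 35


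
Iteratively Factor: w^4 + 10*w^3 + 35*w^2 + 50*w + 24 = (w + 3)*(w^3 + 7*w^2 + 14*w + 8) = (w + 3)*(w + 4)*(w^2 + 3*w + 2) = (w + 2)*(w + 3)*(w + 4)*(w + 1)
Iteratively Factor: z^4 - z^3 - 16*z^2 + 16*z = (z)*(z^3 - z^2 - 16*z + 16) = z*(z - 1)*(z^2 - 16) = z*(z - 1)*(z + 4)*(z - 4)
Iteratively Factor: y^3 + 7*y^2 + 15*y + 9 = (y + 3)*(y^2 + 4*y + 3) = (y + 3)^2*(y + 1)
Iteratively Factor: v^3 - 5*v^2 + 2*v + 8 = (v - 2)*(v^2 - 3*v - 4) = (v - 4)*(v - 2)*(v + 1)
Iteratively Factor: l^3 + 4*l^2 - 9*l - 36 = (l + 4)*(l^2 - 9) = (l - 3)*(l + 4)*(l + 3)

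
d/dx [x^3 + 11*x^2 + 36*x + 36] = 3*x^2 + 22*x + 36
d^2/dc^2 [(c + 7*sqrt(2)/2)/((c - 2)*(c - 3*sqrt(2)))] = (-2*(c - 2)^2*(c - 3*sqrt(2)) + (c - 2)^2*(2*c + 7*sqrt(2)) - 2*(c - 2)*(c - 3*sqrt(2))^2 + (c - 2)*(c - 3*sqrt(2))*(2*c + 7*sqrt(2)) + (c - 3*sqrt(2))^2*(2*c + 7*sqrt(2)))/((c - 2)^3*(c - 3*sqrt(2))^3)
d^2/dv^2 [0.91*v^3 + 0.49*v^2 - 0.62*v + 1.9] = 5.46*v + 0.98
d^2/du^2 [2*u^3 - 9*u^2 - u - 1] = 12*u - 18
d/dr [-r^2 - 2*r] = -2*r - 2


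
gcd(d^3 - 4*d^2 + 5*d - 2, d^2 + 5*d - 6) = d - 1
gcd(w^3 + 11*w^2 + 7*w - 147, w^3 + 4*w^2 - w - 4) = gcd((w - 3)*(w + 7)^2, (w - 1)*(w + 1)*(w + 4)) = 1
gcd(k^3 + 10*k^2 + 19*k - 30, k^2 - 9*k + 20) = 1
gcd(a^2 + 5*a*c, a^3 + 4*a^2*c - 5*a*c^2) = a^2 + 5*a*c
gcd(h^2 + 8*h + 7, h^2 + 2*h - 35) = h + 7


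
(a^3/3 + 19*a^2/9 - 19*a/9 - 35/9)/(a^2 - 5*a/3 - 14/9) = (-3*a^3 - 19*a^2 + 19*a + 35)/(-9*a^2 + 15*a + 14)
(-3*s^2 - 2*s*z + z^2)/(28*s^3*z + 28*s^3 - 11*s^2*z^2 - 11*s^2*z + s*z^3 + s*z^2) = (-3*s^2 - 2*s*z + z^2)/(s*(28*s^2*z + 28*s^2 - 11*s*z^2 - 11*s*z + z^3 + z^2))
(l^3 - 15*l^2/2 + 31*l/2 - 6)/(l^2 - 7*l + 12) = l - 1/2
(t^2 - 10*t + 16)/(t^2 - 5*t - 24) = (t - 2)/(t + 3)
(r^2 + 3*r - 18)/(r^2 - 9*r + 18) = (r + 6)/(r - 6)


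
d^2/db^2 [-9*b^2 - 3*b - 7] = -18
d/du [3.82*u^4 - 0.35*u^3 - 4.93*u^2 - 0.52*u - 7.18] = 15.28*u^3 - 1.05*u^2 - 9.86*u - 0.52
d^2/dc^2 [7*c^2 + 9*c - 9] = 14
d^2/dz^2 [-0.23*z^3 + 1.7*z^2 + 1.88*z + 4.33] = 3.4 - 1.38*z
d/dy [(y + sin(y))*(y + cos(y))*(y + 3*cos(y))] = -(y + sin(y))*(y + cos(y))*(3*sin(y) - 1) - (y + sin(y))*(y + 3*cos(y))*(sin(y) - 1) + (y + cos(y))*(y + 3*cos(y))*(cos(y) + 1)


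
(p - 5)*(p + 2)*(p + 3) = p^3 - 19*p - 30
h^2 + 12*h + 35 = (h + 5)*(h + 7)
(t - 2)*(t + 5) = t^2 + 3*t - 10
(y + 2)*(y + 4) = y^2 + 6*y + 8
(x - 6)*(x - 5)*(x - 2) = x^3 - 13*x^2 + 52*x - 60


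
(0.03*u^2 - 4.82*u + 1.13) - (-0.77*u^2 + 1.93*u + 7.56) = 0.8*u^2 - 6.75*u - 6.43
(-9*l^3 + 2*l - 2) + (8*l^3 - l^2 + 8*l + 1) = -l^3 - l^2 + 10*l - 1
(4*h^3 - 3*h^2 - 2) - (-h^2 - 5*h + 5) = 4*h^3 - 2*h^2 + 5*h - 7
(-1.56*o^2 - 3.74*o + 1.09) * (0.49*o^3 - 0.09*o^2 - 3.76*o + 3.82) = -0.7644*o^5 - 1.6922*o^4 + 6.7363*o^3 + 8.0051*o^2 - 18.3852*o + 4.1638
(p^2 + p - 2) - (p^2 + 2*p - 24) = 22 - p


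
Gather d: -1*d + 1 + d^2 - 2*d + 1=d^2 - 3*d + 2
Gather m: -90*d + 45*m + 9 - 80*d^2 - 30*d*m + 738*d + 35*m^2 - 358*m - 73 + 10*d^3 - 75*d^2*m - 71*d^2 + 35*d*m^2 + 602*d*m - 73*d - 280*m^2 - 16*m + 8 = 10*d^3 - 151*d^2 + 575*d + m^2*(35*d - 245) + m*(-75*d^2 + 572*d - 329) - 56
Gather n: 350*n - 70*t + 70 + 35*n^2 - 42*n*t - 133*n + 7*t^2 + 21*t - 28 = 35*n^2 + n*(217 - 42*t) + 7*t^2 - 49*t + 42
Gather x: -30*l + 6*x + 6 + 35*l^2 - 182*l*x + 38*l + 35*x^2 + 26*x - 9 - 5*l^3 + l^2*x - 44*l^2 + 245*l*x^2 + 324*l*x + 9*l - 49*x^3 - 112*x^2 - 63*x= -5*l^3 - 9*l^2 + 17*l - 49*x^3 + x^2*(245*l - 77) + x*(l^2 + 142*l - 31) - 3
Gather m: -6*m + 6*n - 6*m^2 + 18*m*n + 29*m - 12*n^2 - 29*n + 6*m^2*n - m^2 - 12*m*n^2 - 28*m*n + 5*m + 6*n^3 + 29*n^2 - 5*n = m^2*(6*n - 7) + m*(-12*n^2 - 10*n + 28) + 6*n^3 + 17*n^2 - 28*n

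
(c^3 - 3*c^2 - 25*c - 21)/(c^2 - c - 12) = (c^2 - 6*c - 7)/(c - 4)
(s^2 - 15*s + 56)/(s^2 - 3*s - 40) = (s - 7)/(s + 5)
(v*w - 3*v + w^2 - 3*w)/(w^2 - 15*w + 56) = (v*w - 3*v + w^2 - 3*w)/(w^2 - 15*w + 56)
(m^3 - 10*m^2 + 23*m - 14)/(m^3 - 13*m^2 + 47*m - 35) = (m - 2)/(m - 5)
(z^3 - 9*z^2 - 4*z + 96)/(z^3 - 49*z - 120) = (z - 4)/(z + 5)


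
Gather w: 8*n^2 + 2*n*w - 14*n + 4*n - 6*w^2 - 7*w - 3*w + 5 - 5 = 8*n^2 - 10*n - 6*w^2 + w*(2*n - 10)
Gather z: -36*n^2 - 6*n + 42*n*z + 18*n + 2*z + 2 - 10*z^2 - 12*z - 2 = -36*n^2 + 12*n - 10*z^2 + z*(42*n - 10)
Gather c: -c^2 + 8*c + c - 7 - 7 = -c^2 + 9*c - 14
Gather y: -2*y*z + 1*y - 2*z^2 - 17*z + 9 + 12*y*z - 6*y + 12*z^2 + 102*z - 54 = y*(10*z - 5) + 10*z^2 + 85*z - 45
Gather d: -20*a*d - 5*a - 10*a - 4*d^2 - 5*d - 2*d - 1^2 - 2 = -15*a - 4*d^2 + d*(-20*a - 7) - 3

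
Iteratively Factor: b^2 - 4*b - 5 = (b + 1)*(b - 5)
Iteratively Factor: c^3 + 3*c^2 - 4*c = (c)*(c^2 + 3*c - 4) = c*(c + 4)*(c - 1)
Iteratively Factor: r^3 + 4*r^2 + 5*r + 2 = (r + 2)*(r^2 + 2*r + 1) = (r + 1)*(r + 2)*(r + 1)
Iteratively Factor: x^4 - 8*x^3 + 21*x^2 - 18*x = (x)*(x^3 - 8*x^2 + 21*x - 18) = x*(x - 3)*(x^2 - 5*x + 6) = x*(x - 3)*(x - 2)*(x - 3)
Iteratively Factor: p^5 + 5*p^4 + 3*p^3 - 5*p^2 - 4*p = (p)*(p^4 + 5*p^3 + 3*p^2 - 5*p - 4) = p*(p + 1)*(p^3 + 4*p^2 - p - 4) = p*(p - 1)*(p + 1)*(p^2 + 5*p + 4) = p*(p - 1)*(p + 1)*(p + 4)*(p + 1)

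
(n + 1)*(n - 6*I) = n^2 + n - 6*I*n - 6*I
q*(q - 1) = q^2 - q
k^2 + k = k*(k + 1)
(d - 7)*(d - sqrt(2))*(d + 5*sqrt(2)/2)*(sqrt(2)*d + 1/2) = sqrt(2)*d^4 - 7*sqrt(2)*d^3 + 7*d^3/2 - 49*d^2/2 - 17*sqrt(2)*d^2/4 - 5*d/2 + 119*sqrt(2)*d/4 + 35/2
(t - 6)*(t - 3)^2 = t^3 - 12*t^2 + 45*t - 54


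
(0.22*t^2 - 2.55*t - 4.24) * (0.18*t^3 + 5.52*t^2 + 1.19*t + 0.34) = 0.0396*t^5 + 0.7554*t^4 - 14.5774*t^3 - 26.3645*t^2 - 5.9126*t - 1.4416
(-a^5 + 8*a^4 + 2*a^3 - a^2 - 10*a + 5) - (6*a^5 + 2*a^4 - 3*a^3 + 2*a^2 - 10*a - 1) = -7*a^5 + 6*a^4 + 5*a^3 - 3*a^2 + 6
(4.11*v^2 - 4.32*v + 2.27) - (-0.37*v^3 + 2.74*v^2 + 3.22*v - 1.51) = 0.37*v^3 + 1.37*v^2 - 7.54*v + 3.78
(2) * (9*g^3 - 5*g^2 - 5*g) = 18*g^3 - 10*g^2 - 10*g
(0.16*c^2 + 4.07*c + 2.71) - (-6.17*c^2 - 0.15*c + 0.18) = 6.33*c^2 + 4.22*c + 2.53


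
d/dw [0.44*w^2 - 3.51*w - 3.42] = 0.88*w - 3.51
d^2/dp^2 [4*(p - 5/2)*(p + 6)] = 8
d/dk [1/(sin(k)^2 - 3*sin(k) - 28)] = (3 - 2*sin(k))*cos(k)/((sin(k) - 7)^2*(sin(k) + 4)^2)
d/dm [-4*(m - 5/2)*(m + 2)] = 2 - 8*m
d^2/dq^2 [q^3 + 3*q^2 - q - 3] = 6*q + 6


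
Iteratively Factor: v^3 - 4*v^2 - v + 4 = (v + 1)*(v^2 - 5*v + 4) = (v - 4)*(v + 1)*(v - 1)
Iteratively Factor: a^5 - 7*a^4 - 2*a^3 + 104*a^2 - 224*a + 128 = (a - 4)*(a^4 - 3*a^3 - 14*a^2 + 48*a - 32) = (a - 4)^2*(a^3 + a^2 - 10*a + 8) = (a - 4)^2*(a - 2)*(a^2 + 3*a - 4) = (a - 4)^2*(a - 2)*(a + 4)*(a - 1)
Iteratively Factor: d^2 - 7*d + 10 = (d - 2)*(d - 5)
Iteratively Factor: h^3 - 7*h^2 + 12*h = (h - 4)*(h^2 - 3*h) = (h - 4)*(h - 3)*(h)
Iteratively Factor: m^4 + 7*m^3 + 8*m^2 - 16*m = (m + 4)*(m^3 + 3*m^2 - 4*m) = m*(m + 4)*(m^2 + 3*m - 4) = m*(m + 4)^2*(m - 1)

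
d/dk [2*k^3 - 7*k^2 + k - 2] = 6*k^2 - 14*k + 1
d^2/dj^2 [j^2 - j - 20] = 2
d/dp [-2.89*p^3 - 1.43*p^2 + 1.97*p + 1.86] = -8.67*p^2 - 2.86*p + 1.97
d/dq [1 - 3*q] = -3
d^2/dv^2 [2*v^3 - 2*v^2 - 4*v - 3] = 12*v - 4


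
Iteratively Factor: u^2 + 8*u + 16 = (u + 4)*(u + 4)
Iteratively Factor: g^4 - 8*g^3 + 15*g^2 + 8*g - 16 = (g + 1)*(g^3 - 9*g^2 + 24*g - 16) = (g - 1)*(g + 1)*(g^2 - 8*g + 16) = (g - 4)*(g - 1)*(g + 1)*(g - 4)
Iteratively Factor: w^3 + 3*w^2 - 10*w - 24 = (w + 2)*(w^2 + w - 12) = (w - 3)*(w + 2)*(w + 4)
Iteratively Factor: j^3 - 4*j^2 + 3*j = (j - 1)*(j^2 - 3*j) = (j - 3)*(j - 1)*(j)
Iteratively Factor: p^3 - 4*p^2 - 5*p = (p + 1)*(p^2 - 5*p) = p*(p + 1)*(p - 5)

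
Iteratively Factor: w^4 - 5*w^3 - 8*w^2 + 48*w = (w)*(w^3 - 5*w^2 - 8*w + 48) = w*(w - 4)*(w^2 - w - 12) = w*(w - 4)*(w + 3)*(w - 4)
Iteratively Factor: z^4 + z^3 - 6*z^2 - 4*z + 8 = (z - 1)*(z^3 + 2*z^2 - 4*z - 8) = (z - 2)*(z - 1)*(z^2 + 4*z + 4) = (z - 2)*(z - 1)*(z + 2)*(z + 2)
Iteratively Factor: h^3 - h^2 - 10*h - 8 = (h + 2)*(h^2 - 3*h - 4) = (h - 4)*(h + 2)*(h + 1)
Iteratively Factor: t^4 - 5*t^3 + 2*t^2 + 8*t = (t + 1)*(t^3 - 6*t^2 + 8*t) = (t - 2)*(t + 1)*(t^2 - 4*t) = t*(t - 2)*(t + 1)*(t - 4)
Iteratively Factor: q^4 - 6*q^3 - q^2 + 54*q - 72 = (q - 4)*(q^3 - 2*q^2 - 9*q + 18) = (q - 4)*(q - 3)*(q^2 + q - 6) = (q - 4)*(q - 3)*(q + 3)*(q - 2)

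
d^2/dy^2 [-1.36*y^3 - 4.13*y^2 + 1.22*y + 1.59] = -8.16*y - 8.26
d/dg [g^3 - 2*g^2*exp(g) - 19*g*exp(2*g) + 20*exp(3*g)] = -2*g^2*exp(g) + 3*g^2 - 38*g*exp(2*g) - 4*g*exp(g) + 60*exp(3*g) - 19*exp(2*g)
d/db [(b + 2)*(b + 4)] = 2*b + 6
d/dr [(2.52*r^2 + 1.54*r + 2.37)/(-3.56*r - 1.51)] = (-8.9712*r^2 - 7.6104*r + 6.1118)/(12.6736*r^2 + 10.7512*r + 2.2801)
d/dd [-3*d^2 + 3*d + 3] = 3 - 6*d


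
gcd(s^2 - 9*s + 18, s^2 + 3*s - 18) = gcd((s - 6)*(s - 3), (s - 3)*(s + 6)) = s - 3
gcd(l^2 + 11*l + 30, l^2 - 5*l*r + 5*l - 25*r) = l + 5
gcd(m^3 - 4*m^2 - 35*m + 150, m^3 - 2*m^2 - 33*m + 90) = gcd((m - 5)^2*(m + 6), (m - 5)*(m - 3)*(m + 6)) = m^2 + m - 30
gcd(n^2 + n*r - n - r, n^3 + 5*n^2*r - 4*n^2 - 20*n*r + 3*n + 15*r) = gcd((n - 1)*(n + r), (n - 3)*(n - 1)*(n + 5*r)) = n - 1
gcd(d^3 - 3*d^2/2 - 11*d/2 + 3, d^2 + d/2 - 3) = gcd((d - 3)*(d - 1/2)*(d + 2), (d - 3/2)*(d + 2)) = d + 2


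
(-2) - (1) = -3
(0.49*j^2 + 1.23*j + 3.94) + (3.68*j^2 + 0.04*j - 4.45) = 4.17*j^2 + 1.27*j - 0.51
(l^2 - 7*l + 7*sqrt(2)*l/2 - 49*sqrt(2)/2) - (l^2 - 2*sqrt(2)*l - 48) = -7*l + 11*sqrt(2)*l/2 - 49*sqrt(2)/2 + 48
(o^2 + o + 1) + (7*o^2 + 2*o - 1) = 8*o^2 + 3*o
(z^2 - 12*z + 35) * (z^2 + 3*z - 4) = z^4 - 9*z^3 - 5*z^2 + 153*z - 140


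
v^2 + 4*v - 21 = (v - 3)*(v + 7)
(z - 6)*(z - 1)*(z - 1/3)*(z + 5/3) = z^4 - 17*z^3/3 - 35*z^2/9 + 107*z/9 - 10/3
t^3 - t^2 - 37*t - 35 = (t - 7)*(t + 1)*(t + 5)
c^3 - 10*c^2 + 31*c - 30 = (c - 5)*(c - 3)*(c - 2)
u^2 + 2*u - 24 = (u - 4)*(u + 6)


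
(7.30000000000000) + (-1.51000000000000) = 5.79000000000000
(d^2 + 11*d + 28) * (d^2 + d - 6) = d^4 + 12*d^3 + 33*d^2 - 38*d - 168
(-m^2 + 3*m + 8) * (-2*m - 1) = 2*m^3 - 5*m^2 - 19*m - 8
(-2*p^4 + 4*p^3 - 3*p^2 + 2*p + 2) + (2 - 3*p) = -2*p^4 + 4*p^3 - 3*p^2 - p + 4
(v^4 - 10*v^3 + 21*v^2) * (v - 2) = v^5 - 12*v^4 + 41*v^3 - 42*v^2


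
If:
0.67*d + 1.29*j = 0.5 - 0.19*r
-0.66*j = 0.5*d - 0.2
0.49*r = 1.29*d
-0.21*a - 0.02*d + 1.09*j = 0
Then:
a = -0.70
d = 0.57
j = -0.13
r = 1.49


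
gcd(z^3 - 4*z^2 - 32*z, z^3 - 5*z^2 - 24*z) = z^2 - 8*z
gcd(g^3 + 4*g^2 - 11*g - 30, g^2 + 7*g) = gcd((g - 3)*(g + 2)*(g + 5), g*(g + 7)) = 1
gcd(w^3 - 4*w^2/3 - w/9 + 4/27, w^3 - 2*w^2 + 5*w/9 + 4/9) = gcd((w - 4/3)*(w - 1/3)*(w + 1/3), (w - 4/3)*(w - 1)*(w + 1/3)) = w^2 - w - 4/9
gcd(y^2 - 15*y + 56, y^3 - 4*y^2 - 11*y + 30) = 1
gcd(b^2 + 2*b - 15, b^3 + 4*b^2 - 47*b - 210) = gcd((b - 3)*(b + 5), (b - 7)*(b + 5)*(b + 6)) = b + 5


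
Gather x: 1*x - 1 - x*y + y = x*(1 - y) + y - 1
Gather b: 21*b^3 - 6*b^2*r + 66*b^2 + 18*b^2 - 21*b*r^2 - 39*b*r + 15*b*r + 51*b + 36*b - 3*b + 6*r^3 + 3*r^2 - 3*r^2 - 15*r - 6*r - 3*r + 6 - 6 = 21*b^3 + b^2*(84 - 6*r) + b*(-21*r^2 - 24*r + 84) + 6*r^3 - 24*r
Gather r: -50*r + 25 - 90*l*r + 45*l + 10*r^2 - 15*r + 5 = 45*l + 10*r^2 + r*(-90*l - 65) + 30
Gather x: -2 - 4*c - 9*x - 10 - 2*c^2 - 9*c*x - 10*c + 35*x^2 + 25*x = -2*c^2 - 14*c + 35*x^2 + x*(16 - 9*c) - 12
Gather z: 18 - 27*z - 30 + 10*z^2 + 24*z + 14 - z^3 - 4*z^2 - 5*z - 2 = -z^3 + 6*z^2 - 8*z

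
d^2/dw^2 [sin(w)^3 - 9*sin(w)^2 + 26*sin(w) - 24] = -9*sin(w)^3 + 36*sin(w)^2 - 20*sin(w) - 18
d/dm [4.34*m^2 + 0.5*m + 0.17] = 8.68*m + 0.5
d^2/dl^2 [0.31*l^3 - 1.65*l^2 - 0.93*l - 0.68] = 1.86*l - 3.3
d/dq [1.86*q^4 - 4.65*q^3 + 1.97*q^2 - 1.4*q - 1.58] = 7.44*q^3 - 13.95*q^2 + 3.94*q - 1.4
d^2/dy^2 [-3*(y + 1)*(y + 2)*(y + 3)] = -18*y - 36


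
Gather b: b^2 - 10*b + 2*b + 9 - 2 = b^2 - 8*b + 7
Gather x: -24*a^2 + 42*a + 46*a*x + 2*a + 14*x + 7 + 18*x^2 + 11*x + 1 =-24*a^2 + 44*a + 18*x^2 + x*(46*a + 25) + 8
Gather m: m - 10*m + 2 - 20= -9*m - 18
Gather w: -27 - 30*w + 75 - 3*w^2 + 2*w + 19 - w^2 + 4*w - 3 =-4*w^2 - 24*w + 64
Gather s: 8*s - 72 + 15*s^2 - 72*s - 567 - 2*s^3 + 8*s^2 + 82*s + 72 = -2*s^3 + 23*s^2 + 18*s - 567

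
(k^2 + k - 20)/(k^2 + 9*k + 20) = (k - 4)/(k + 4)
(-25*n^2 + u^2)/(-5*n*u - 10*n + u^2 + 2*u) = (5*n + u)/(u + 2)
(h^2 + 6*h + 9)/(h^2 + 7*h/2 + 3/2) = 2*(h + 3)/(2*h + 1)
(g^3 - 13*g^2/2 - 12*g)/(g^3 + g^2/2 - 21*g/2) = (2*g^2 - 13*g - 24)/(2*g^2 + g - 21)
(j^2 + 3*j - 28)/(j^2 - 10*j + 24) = (j + 7)/(j - 6)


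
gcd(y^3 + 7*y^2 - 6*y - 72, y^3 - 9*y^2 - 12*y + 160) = y + 4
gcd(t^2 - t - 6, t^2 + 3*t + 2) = t + 2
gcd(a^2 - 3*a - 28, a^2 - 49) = a - 7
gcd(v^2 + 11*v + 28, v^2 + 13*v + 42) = v + 7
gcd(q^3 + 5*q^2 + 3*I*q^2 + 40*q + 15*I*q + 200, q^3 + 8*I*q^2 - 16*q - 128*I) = q + 8*I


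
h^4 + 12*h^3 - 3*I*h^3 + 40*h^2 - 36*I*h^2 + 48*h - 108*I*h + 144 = (h + 6)^2*(h - 4*I)*(h + I)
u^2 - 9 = (u - 3)*(u + 3)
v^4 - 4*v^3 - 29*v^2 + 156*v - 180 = (v - 5)*(v - 3)*(v - 2)*(v + 6)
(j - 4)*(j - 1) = j^2 - 5*j + 4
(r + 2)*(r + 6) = r^2 + 8*r + 12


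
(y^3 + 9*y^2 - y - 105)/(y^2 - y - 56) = (y^2 + 2*y - 15)/(y - 8)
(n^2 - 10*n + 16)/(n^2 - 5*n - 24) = (n - 2)/(n + 3)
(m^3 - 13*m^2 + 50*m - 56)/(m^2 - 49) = (m^2 - 6*m + 8)/(m + 7)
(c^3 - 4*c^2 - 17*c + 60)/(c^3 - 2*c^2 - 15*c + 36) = (c - 5)/(c - 3)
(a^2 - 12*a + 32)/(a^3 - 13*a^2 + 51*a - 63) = (a^2 - 12*a + 32)/(a^3 - 13*a^2 + 51*a - 63)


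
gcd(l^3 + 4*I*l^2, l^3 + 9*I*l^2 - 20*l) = l^2 + 4*I*l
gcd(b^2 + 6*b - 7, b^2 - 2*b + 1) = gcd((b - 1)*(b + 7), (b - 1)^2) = b - 1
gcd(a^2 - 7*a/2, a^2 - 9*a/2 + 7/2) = a - 7/2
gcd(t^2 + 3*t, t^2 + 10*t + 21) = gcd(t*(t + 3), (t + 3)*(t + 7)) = t + 3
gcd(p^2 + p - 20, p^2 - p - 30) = p + 5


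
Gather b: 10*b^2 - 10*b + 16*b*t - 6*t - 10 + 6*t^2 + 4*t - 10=10*b^2 + b*(16*t - 10) + 6*t^2 - 2*t - 20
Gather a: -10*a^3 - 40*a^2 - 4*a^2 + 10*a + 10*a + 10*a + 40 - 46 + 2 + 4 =-10*a^3 - 44*a^2 + 30*a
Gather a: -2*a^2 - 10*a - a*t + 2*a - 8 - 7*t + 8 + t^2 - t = -2*a^2 + a*(-t - 8) + t^2 - 8*t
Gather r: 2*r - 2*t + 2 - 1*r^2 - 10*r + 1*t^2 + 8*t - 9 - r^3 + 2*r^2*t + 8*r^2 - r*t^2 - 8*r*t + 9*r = -r^3 + r^2*(2*t + 7) + r*(-t^2 - 8*t + 1) + t^2 + 6*t - 7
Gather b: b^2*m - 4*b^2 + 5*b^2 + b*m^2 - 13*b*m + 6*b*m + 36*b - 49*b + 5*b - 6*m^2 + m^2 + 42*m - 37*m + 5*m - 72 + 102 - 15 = b^2*(m + 1) + b*(m^2 - 7*m - 8) - 5*m^2 + 10*m + 15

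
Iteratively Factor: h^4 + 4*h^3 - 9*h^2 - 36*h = (h - 3)*(h^3 + 7*h^2 + 12*h) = (h - 3)*(h + 3)*(h^2 + 4*h) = h*(h - 3)*(h + 3)*(h + 4)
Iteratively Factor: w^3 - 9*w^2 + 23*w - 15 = (w - 5)*(w^2 - 4*w + 3) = (w - 5)*(w - 3)*(w - 1)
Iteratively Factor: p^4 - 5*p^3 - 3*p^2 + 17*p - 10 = (p - 5)*(p^3 - 3*p + 2) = (p - 5)*(p - 1)*(p^2 + p - 2) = (p - 5)*(p - 1)^2*(p + 2)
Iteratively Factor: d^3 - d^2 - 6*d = (d + 2)*(d^2 - 3*d) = d*(d + 2)*(d - 3)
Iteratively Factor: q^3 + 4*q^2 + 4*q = (q)*(q^2 + 4*q + 4) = q*(q + 2)*(q + 2)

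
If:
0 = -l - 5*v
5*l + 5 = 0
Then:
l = -1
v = 1/5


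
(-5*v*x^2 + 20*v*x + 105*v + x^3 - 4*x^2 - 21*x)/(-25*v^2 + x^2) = (x^2 - 4*x - 21)/(5*v + x)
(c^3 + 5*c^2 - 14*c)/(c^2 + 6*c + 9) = c*(c^2 + 5*c - 14)/(c^2 + 6*c + 9)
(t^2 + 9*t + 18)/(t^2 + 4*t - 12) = (t + 3)/(t - 2)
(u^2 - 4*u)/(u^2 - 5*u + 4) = u/(u - 1)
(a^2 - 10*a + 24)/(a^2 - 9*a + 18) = (a - 4)/(a - 3)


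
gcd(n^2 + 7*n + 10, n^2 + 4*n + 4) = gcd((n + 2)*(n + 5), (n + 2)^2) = n + 2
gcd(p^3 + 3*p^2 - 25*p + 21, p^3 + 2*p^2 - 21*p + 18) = p^2 - 4*p + 3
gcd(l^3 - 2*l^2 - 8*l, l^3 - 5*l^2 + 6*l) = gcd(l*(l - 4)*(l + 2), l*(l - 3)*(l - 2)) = l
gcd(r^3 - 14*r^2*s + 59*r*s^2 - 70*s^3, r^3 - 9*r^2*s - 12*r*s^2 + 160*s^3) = r - 5*s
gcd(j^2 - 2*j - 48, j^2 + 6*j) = j + 6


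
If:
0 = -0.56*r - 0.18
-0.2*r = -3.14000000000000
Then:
No Solution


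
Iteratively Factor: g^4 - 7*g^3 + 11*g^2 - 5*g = (g)*(g^3 - 7*g^2 + 11*g - 5) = g*(g - 1)*(g^2 - 6*g + 5) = g*(g - 1)^2*(g - 5)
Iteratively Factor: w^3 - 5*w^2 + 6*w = (w - 2)*(w^2 - 3*w) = w*(w - 2)*(w - 3)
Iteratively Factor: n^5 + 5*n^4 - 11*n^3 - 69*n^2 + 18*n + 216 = (n + 3)*(n^4 + 2*n^3 - 17*n^2 - 18*n + 72) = (n - 2)*(n + 3)*(n^3 + 4*n^2 - 9*n - 36) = (n - 2)*(n + 3)*(n + 4)*(n^2 - 9) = (n - 3)*(n - 2)*(n + 3)*(n + 4)*(n + 3)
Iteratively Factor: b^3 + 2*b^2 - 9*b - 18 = (b + 3)*(b^2 - b - 6) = (b - 3)*(b + 3)*(b + 2)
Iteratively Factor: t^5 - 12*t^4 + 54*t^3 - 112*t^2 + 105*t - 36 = (t - 3)*(t^4 - 9*t^3 + 27*t^2 - 31*t + 12) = (t - 3)*(t - 1)*(t^3 - 8*t^2 + 19*t - 12) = (t - 3)^2*(t - 1)*(t^2 - 5*t + 4) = (t - 3)^2*(t - 1)^2*(t - 4)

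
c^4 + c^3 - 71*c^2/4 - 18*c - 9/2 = (c + 1/2)^2*(c - 3*sqrt(2))*(c + 3*sqrt(2))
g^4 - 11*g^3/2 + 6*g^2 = g^2*(g - 4)*(g - 3/2)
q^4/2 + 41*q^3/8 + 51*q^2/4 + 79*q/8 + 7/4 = (q/2 + 1)*(q + 1/4)*(q + 1)*(q + 7)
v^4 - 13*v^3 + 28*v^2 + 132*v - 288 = (v - 8)*(v - 6)*(v - 2)*(v + 3)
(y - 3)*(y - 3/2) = y^2 - 9*y/2 + 9/2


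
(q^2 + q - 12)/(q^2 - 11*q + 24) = (q + 4)/(q - 8)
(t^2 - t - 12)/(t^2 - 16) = (t + 3)/(t + 4)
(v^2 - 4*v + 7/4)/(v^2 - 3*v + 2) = (v^2 - 4*v + 7/4)/(v^2 - 3*v + 2)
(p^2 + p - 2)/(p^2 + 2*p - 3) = (p + 2)/(p + 3)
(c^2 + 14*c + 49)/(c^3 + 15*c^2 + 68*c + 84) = (c + 7)/(c^2 + 8*c + 12)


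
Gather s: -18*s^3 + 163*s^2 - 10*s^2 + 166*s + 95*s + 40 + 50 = -18*s^3 + 153*s^2 + 261*s + 90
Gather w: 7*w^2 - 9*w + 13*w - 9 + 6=7*w^2 + 4*w - 3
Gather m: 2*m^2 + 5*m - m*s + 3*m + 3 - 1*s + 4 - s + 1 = 2*m^2 + m*(8 - s) - 2*s + 8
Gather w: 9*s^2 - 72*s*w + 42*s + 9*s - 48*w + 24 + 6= 9*s^2 + 51*s + w*(-72*s - 48) + 30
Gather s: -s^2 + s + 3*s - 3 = -s^2 + 4*s - 3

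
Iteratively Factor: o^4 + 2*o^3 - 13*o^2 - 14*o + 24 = (o + 4)*(o^3 - 2*o^2 - 5*o + 6) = (o - 1)*(o + 4)*(o^2 - o - 6) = (o - 3)*(o - 1)*(o + 4)*(o + 2)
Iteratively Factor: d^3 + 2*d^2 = (d)*(d^2 + 2*d) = d*(d + 2)*(d)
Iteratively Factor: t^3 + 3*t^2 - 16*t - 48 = (t + 4)*(t^2 - t - 12) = (t - 4)*(t + 4)*(t + 3)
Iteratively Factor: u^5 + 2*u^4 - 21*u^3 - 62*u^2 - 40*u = (u - 5)*(u^4 + 7*u^3 + 14*u^2 + 8*u) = (u - 5)*(u + 1)*(u^3 + 6*u^2 + 8*u) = (u - 5)*(u + 1)*(u + 4)*(u^2 + 2*u) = (u - 5)*(u + 1)*(u + 2)*(u + 4)*(u)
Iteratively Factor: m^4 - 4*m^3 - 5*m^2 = (m)*(m^3 - 4*m^2 - 5*m) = m^2*(m^2 - 4*m - 5) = m^2*(m - 5)*(m + 1)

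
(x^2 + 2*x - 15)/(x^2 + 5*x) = (x - 3)/x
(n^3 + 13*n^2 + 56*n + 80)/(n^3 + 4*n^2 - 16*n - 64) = (n + 5)/(n - 4)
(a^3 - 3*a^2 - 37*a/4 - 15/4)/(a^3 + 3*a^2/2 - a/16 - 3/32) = 8*(2*a^2 - 9*a - 5)/(16*a^2 - 1)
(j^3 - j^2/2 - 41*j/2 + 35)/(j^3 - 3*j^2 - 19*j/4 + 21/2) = 2*(j^2 + 3*j - 10)/(2*j^2 + j - 6)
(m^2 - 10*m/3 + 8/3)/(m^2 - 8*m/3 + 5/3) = (3*m^2 - 10*m + 8)/(3*m^2 - 8*m + 5)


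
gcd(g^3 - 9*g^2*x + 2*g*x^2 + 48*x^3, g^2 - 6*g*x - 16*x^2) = -g^2 + 6*g*x + 16*x^2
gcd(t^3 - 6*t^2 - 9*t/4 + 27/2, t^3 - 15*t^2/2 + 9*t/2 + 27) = t^2 - 9*t/2 - 9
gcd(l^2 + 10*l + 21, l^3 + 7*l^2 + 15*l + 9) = l + 3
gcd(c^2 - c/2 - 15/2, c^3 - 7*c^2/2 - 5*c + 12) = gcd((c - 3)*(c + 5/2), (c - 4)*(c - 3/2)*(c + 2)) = 1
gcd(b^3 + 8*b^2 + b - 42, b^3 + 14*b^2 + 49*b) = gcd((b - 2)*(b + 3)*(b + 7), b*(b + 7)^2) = b + 7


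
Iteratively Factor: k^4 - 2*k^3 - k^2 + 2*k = (k)*(k^3 - 2*k^2 - k + 2) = k*(k + 1)*(k^2 - 3*k + 2) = k*(k - 2)*(k + 1)*(k - 1)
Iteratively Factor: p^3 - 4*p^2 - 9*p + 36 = (p - 4)*(p^2 - 9) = (p - 4)*(p - 3)*(p + 3)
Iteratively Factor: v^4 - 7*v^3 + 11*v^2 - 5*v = (v - 5)*(v^3 - 2*v^2 + v) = v*(v - 5)*(v^2 - 2*v + 1) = v*(v - 5)*(v - 1)*(v - 1)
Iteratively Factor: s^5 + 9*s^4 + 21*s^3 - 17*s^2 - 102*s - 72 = (s - 2)*(s^4 + 11*s^3 + 43*s^2 + 69*s + 36) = (s - 2)*(s + 4)*(s^3 + 7*s^2 + 15*s + 9) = (s - 2)*(s + 3)*(s + 4)*(s^2 + 4*s + 3) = (s - 2)*(s + 3)^2*(s + 4)*(s + 1)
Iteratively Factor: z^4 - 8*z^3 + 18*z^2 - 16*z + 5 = (z - 1)*(z^3 - 7*z^2 + 11*z - 5) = (z - 1)^2*(z^2 - 6*z + 5) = (z - 1)^3*(z - 5)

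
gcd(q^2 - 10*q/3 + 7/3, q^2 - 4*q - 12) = 1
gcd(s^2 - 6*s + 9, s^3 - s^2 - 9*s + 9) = s - 3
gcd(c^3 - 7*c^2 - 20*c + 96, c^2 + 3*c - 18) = c - 3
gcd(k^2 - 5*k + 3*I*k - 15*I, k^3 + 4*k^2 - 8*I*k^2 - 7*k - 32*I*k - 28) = 1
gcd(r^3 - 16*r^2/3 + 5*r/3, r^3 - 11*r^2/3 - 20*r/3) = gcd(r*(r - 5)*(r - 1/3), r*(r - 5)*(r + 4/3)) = r^2 - 5*r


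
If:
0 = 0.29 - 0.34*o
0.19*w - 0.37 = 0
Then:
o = 0.85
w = 1.95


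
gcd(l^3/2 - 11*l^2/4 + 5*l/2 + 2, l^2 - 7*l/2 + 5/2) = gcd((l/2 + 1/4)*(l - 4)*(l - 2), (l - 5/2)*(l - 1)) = 1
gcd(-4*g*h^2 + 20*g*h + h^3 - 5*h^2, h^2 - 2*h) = h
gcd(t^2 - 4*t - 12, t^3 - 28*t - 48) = t^2 - 4*t - 12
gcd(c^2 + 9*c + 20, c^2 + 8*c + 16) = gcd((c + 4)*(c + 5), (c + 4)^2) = c + 4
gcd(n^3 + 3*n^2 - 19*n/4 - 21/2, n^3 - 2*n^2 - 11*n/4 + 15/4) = n + 3/2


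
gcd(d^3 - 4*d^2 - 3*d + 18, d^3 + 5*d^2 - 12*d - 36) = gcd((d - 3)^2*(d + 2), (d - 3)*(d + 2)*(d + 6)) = d^2 - d - 6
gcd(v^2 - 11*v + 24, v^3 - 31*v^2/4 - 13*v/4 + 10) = v - 8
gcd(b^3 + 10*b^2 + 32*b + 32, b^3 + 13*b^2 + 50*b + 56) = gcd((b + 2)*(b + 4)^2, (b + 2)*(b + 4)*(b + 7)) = b^2 + 6*b + 8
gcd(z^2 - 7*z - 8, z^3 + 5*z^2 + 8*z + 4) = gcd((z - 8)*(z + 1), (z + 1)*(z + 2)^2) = z + 1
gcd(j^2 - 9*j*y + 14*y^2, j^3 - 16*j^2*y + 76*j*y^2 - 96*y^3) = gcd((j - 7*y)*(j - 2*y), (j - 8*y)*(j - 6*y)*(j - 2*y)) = -j + 2*y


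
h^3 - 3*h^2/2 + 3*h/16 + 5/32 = (h - 5/4)*(h - 1/2)*(h + 1/4)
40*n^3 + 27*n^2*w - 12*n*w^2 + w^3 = (-8*n + w)*(-5*n + w)*(n + w)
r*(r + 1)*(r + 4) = r^3 + 5*r^2 + 4*r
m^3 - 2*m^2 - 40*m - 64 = (m - 8)*(m + 2)*(m + 4)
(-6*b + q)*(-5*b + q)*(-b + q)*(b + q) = -30*b^4 + 11*b^3*q + 29*b^2*q^2 - 11*b*q^3 + q^4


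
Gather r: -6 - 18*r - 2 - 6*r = -24*r - 8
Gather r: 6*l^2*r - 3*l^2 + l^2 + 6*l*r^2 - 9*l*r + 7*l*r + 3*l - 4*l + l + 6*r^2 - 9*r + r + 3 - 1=-2*l^2 + r^2*(6*l + 6) + r*(6*l^2 - 2*l - 8) + 2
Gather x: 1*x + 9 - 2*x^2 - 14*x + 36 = -2*x^2 - 13*x + 45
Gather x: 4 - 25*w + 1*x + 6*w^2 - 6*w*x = 6*w^2 - 25*w + x*(1 - 6*w) + 4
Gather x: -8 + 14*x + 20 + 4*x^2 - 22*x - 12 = 4*x^2 - 8*x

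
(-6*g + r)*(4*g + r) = -24*g^2 - 2*g*r + r^2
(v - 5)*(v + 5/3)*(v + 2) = v^3 - 4*v^2/3 - 15*v - 50/3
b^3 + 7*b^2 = b^2*(b + 7)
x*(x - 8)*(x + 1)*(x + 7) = x^4 - 57*x^2 - 56*x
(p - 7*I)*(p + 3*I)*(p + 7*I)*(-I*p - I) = -I*p^4 + 3*p^3 - I*p^3 + 3*p^2 - 49*I*p^2 + 147*p - 49*I*p + 147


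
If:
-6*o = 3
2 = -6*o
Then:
No Solution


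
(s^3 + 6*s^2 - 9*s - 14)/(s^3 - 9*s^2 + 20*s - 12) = (s^2 + 8*s + 7)/(s^2 - 7*s + 6)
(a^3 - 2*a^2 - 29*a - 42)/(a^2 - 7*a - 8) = (-a^3 + 2*a^2 + 29*a + 42)/(-a^2 + 7*a + 8)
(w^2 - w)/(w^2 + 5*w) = (w - 1)/(w + 5)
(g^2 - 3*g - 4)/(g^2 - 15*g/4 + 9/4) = 4*(g^2 - 3*g - 4)/(4*g^2 - 15*g + 9)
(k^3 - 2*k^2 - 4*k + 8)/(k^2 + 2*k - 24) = (k^3 - 2*k^2 - 4*k + 8)/(k^2 + 2*k - 24)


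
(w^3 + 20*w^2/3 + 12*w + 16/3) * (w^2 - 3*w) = w^5 + 11*w^4/3 - 8*w^3 - 92*w^2/3 - 16*w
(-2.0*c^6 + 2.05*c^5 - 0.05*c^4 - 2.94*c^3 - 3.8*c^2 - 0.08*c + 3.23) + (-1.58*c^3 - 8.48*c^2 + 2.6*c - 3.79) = -2.0*c^6 + 2.05*c^5 - 0.05*c^4 - 4.52*c^3 - 12.28*c^2 + 2.52*c - 0.56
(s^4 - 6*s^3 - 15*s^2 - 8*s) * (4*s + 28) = 4*s^5 + 4*s^4 - 228*s^3 - 452*s^2 - 224*s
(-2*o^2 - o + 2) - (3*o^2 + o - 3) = -5*o^2 - 2*o + 5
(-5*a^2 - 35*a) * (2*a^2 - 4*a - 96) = -10*a^4 - 50*a^3 + 620*a^2 + 3360*a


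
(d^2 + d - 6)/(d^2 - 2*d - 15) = (d - 2)/(d - 5)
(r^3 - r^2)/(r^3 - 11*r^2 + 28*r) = r*(r - 1)/(r^2 - 11*r + 28)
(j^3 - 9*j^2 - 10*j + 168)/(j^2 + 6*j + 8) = (j^2 - 13*j + 42)/(j + 2)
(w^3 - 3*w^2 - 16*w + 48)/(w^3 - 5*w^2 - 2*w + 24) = (w + 4)/(w + 2)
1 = 1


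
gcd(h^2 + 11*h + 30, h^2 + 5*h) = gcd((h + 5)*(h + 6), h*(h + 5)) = h + 5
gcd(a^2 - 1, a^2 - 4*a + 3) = a - 1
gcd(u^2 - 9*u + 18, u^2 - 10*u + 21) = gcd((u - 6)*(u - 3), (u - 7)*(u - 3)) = u - 3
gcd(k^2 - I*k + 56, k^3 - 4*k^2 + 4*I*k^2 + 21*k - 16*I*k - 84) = k + 7*I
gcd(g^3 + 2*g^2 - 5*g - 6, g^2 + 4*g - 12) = g - 2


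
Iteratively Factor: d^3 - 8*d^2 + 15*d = (d)*(d^2 - 8*d + 15) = d*(d - 5)*(d - 3)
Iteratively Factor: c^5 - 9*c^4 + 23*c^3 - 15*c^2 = (c - 5)*(c^4 - 4*c^3 + 3*c^2) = c*(c - 5)*(c^3 - 4*c^2 + 3*c) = c*(c - 5)*(c - 1)*(c^2 - 3*c) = c^2*(c - 5)*(c - 1)*(c - 3)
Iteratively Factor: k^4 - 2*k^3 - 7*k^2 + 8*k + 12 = (k + 1)*(k^3 - 3*k^2 - 4*k + 12) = (k - 3)*(k + 1)*(k^2 - 4) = (k - 3)*(k + 1)*(k + 2)*(k - 2)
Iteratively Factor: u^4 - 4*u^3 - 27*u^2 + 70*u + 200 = (u - 5)*(u^3 + u^2 - 22*u - 40) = (u - 5)^2*(u^2 + 6*u + 8) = (u - 5)^2*(u + 4)*(u + 2)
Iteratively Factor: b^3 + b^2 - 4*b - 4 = (b + 1)*(b^2 - 4) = (b - 2)*(b + 1)*(b + 2)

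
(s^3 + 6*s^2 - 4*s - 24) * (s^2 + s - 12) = s^5 + 7*s^4 - 10*s^3 - 100*s^2 + 24*s + 288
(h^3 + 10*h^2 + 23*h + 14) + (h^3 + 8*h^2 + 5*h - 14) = 2*h^3 + 18*h^2 + 28*h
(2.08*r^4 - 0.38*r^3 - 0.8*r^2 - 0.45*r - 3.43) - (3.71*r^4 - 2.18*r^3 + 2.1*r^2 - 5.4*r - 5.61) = -1.63*r^4 + 1.8*r^3 - 2.9*r^2 + 4.95*r + 2.18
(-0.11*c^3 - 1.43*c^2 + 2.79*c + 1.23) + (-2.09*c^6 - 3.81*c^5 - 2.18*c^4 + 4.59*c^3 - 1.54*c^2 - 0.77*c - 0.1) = -2.09*c^6 - 3.81*c^5 - 2.18*c^4 + 4.48*c^3 - 2.97*c^2 + 2.02*c + 1.13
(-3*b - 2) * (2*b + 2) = -6*b^2 - 10*b - 4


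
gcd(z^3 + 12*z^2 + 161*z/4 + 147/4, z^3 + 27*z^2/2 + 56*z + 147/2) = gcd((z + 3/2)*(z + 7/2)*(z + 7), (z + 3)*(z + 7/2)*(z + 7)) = z^2 + 21*z/2 + 49/2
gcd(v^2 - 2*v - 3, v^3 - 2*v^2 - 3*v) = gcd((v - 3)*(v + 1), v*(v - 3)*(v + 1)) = v^2 - 2*v - 3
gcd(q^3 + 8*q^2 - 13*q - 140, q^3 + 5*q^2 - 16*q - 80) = q^2 + q - 20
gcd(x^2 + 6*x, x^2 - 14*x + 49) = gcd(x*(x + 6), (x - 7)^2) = 1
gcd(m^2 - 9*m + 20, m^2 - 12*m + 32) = m - 4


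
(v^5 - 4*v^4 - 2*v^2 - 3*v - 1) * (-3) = -3*v^5 + 12*v^4 + 6*v^2 + 9*v + 3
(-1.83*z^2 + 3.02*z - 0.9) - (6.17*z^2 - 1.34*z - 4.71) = -8.0*z^2 + 4.36*z + 3.81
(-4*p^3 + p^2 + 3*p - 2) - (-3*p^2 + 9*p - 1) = -4*p^3 + 4*p^2 - 6*p - 1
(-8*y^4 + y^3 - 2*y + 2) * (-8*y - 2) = 64*y^5 + 8*y^4 - 2*y^3 + 16*y^2 - 12*y - 4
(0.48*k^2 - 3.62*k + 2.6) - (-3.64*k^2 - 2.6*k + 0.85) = 4.12*k^2 - 1.02*k + 1.75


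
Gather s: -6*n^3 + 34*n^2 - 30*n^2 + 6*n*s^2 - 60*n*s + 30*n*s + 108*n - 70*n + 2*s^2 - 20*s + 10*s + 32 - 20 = -6*n^3 + 4*n^2 + 38*n + s^2*(6*n + 2) + s*(-30*n - 10) + 12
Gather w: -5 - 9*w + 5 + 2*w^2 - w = 2*w^2 - 10*w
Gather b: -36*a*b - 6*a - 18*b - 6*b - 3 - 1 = -6*a + b*(-36*a - 24) - 4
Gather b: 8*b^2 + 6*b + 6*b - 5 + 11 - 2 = 8*b^2 + 12*b + 4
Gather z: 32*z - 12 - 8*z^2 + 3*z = -8*z^2 + 35*z - 12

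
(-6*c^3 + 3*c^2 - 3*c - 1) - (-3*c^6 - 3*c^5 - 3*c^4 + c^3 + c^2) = 3*c^6 + 3*c^5 + 3*c^4 - 7*c^3 + 2*c^2 - 3*c - 1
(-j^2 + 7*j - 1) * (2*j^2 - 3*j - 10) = -2*j^4 + 17*j^3 - 13*j^2 - 67*j + 10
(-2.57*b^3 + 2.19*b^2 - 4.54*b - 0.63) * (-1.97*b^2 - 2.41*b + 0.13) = 5.0629*b^5 + 1.8794*b^4 + 3.3318*b^3 + 12.4672*b^2 + 0.9281*b - 0.0819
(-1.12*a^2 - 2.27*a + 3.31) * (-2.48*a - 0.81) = 2.7776*a^3 + 6.5368*a^2 - 6.3701*a - 2.6811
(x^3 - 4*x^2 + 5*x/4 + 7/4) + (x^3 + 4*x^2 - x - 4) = 2*x^3 + x/4 - 9/4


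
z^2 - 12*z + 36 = (z - 6)^2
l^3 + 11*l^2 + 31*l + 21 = (l + 1)*(l + 3)*(l + 7)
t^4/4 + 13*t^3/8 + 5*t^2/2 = t^2*(t/4 + 1)*(t + 5/2)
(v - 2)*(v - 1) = v^2 - 3*v + 2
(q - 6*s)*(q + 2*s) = q^2 - 4*q*s - 12*s^2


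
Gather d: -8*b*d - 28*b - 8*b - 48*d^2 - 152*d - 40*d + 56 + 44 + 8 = -36*b - 48*d^2 + d*(-8*b - 192) + 108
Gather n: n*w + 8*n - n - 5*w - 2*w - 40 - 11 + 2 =n*(w + 7) - 7*w - 49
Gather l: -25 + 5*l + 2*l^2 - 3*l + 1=2*l^2 + 2*l - 24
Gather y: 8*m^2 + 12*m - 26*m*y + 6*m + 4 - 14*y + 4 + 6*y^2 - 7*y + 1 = 8*m^2 + 18*m + 6*y^2 + y*(-26*m - 21) + 9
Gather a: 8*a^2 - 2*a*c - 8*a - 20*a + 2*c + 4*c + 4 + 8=8*a^2 + a*(-2*c - 28) + 6*c + 12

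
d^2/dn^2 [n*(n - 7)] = 2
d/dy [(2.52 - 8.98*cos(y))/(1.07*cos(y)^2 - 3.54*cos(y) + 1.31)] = (-9.6086*cos(y)^2 + 5.3928*cos(y) + 2.843)*sin(y)/(1.1449*cos(y)^4 - 7.5756*cos(y)^3 + 15.335*cos(y)^2 - 9.2748*cos(y) + 1.7161)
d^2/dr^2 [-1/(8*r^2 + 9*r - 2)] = 2*(64*r^2 + 72*r - (16*r + 9)^2 - 16)/(8*r^2 + 9*r - 2)^3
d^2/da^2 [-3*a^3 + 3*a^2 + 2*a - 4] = 6 - 18*a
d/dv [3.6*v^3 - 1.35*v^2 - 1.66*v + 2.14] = 10.8*v^2 - 2.7*v - 1.66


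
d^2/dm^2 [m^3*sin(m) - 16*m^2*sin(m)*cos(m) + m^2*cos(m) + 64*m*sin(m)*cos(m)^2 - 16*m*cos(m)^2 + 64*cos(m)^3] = -m^3*sin(m) + 32*m^2*sin(2*m) + 5*m^2*cos(m) - 14*m*sin(m) - 144*m*sin(3*m) - 32*m*cos(2*m) + 16*sin(2*m) - 14*cos(m) - 48*cos(3*m)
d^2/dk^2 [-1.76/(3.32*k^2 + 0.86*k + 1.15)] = (38.798848*k^2 + 10.050304*k - 1.76*(6.64*k + 0.86)*(13.28*k + 1.72) + 13.43936)/(3.32*k^2 + 0.86*k + 1.15)^3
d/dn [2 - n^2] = -2*n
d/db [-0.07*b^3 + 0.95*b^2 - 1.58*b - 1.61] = -0.21*b^2 + 1.9*b - 1.58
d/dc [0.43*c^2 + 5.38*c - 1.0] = 0.86*c + 5.38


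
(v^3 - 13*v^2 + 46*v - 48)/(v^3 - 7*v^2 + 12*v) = (v^2 - 10*v + 16)/(v*(v - 4))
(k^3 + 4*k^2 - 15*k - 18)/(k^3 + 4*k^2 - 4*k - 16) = (k^3 + 4*k^2 - 15*k - 18)/(k^3 + 4*k^2 - 4*k - 16)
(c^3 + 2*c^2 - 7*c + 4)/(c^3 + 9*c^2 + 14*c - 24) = (c - 1)/(c + 6)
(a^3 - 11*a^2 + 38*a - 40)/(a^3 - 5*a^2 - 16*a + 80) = (a - 2)/(a + 4)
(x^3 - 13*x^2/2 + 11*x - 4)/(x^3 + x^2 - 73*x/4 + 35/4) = 2*(x^2 - 6*x + 8)/(2*x^2 + 3*x - 35)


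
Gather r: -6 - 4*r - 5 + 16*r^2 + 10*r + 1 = 16*r^2 + 6*r - 10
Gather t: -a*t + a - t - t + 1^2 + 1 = a + t*(-a - 2) + 2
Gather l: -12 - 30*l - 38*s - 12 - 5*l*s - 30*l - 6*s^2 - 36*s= l*(-5*s - 60) - 6*s^2 - 74*s - 24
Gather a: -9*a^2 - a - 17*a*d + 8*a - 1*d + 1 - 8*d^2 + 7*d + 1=-9*a^2 + a*(7 - 17*d) - 8*d^2 + 6*d + 2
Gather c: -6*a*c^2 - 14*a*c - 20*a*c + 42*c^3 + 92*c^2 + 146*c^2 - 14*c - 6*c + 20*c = -34*a*c + 42*c^3 + c^2*(238 - 6*a)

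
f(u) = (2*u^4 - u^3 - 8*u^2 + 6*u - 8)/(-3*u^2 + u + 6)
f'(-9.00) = 12.14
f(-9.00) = -53.42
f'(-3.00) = 4.87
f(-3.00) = -3.79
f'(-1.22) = 1782.20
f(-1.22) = -66.65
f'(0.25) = 0.22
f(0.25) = -1.16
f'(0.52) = -0.81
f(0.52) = -1.23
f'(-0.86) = 16.78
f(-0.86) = -5.94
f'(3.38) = -4.64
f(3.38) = -5.76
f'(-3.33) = 5.08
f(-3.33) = -5.43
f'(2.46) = -4.53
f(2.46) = -1.72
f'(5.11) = -6.73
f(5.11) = -15.53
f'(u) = (6*u - 1)*(2*u^4 - u^3 - 8*u^2 + 6*u - 8)/(-3*u^2 + u + 6)^2 + (8*u^3 - 3*u^2 - 16*u + 6)/(-3*u^2 + u + 6) = (-12*u^5 + 9*u^4 + 46*u^3 - 8*u^2 - 144*u + 44)/(9*u^4 - 6*u^3 - 35*u^2 + 12*u + 36)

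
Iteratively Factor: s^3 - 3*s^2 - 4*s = (s - 4)*(s^2 + s) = (s - 4)*(s + 1)*(s)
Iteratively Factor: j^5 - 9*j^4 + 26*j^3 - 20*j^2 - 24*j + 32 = (j - 2)*(j^4 - 7*j^3 + 12*j^2 + 4*j - 16) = (j - 2)^2*(j^3 - 5*j^2 + 2*j + 8) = (j - 2)^2*(j + 1)*(j^2 - 6*j + 8) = (j - 2)^3*(j + 1)*(j - 4)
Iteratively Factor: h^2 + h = (h)*(h + 1)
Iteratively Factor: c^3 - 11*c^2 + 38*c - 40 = (c - 2)*(c^2 - 9*c + 20) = (c - 4)*(c - 2)*(c - 5)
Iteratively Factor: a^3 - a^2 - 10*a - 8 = (a + 1)*(a^2 - 2*a - 8) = (a + 1)*(a + 2)*(a - 4)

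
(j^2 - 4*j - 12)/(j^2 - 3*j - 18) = (j + 2)/(j + 3)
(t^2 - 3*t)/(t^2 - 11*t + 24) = t/(t - 8)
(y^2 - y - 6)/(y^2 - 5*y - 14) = (y - 3)/(y - 7)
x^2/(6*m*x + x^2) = x/(6*m + x)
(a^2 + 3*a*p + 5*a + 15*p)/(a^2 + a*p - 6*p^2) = (-a - 5)/(-a + 2*p)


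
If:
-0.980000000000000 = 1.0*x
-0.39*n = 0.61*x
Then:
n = 1.53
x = -0.98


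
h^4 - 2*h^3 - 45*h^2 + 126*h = h*(h - 6)*(h - 3)*(h + 7)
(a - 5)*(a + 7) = a^2 + 2*a - 35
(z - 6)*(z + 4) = z^2 - 2*z - 24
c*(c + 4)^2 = c^3 + 8*c^2 + 16*c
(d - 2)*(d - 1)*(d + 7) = d^3 + 4*d^2 - 19*d + 14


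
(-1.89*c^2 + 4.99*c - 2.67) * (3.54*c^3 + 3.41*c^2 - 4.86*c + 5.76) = -6.6906*c^5 + 11.2197*c^4 + 16.7495*c^3 - 44.2425*c^2 + 41.7186*c - 15.3792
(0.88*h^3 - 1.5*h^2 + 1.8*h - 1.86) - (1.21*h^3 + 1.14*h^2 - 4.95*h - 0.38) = -0.33*h^3 - 2.64*h^2 + 6.75*h - 1.48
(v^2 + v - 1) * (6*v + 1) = 6*v^3 + 7*v^2 - 5*v - 1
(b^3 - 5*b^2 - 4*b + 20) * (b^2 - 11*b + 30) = b^5 - 16*b^4 + 81*b^3 - 86*b^2 - 340*b + 600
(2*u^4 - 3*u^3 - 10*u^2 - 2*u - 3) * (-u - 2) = -2*u^5 - u^4 + 16*u^3 + 22*u^2 + 7*u + 6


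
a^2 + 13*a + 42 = (a + 6)*(a + 7)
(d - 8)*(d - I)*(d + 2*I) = d^3 - 8*d^2 + I*d^2 + 2*d - 8*I*d - 16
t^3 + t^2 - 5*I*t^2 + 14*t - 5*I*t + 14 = (t + 1)*(t - 7*I)*(t + 2*I)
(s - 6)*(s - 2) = s^2 - 8*s + 12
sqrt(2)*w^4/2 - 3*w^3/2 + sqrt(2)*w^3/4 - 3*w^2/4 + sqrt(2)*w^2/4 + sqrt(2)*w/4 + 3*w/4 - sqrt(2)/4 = (w - 1/2)*(w - sqrt(2))*(w - sqrt(2)/2)*(sqrt(2)*w/2 + sqrt(2)/2)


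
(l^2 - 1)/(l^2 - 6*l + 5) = (l + 1)/(l - 5)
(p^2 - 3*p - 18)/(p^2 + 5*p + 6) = (p - 6)/(p + 2)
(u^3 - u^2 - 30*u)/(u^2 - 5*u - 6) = u*(u + 5)/(u + 1)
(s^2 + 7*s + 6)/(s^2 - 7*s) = (s^2 + 7*s + 6)/(s*(s - 7))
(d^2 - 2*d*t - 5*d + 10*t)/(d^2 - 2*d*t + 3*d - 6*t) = (d - 5)/(d + 3)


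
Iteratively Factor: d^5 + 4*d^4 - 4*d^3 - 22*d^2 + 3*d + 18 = (d - 1)*(d^4 + 5*d^3 + d^2 - 21*d - 18) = (d - 1)*(d + 3)*(d^3 + 2*d^2 - 5*d - 6) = (d - 1)*(d + 3)^2*(d^2 - d - 2) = (d - 2)*(d - 1)*(d + 3)^2*(d + 1)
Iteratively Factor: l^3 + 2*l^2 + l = (l + 1)*(l^2 + l) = (l + 1)^2*(l)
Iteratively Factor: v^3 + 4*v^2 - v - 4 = (v + 4)*(v^2 - 1) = (v + 1)*(v + 4)*(v - 1)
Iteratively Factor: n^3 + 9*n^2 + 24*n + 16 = (n + 1)*(n^2 + 8*n + 16) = (n + 1)*(n + 4)*(n + 4)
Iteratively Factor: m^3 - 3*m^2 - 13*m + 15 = (m - 1)*(m^2 - 2*m - 15) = (m - 5)*(m - 1)*(m + 3)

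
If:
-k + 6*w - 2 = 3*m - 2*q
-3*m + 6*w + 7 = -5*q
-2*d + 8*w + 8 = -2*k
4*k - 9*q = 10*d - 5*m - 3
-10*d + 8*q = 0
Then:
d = -212/335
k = -444/67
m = 674/335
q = -53/67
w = 167/335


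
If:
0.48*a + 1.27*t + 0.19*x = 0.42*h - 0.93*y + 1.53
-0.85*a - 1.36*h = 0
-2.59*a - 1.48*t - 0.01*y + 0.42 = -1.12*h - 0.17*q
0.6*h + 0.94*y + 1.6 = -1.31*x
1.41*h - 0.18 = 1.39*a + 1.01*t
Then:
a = 0.385453679515236*y - 0.965692147772043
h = 0.603557592357527 - 0.240908549697022*y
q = -0.0277183421392681*y - 3.80531489635054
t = 1.99339434715569 - 0.866793732276217*y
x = -0.607217458154035*y - 1.497812637721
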